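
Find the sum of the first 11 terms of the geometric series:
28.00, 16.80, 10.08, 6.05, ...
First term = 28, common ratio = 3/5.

Sₙ = a(1 - rⁿ) / (1 - r)
S_11 = 28(1 - (3/5)^11) / (1 - (3/5))
S_11 = 28(1 - (177147/48828125)) / (2/5)
S_11 = 681113692/9765625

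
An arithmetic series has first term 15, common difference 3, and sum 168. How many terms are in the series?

Using S = n/2 × [2a + (n-1)d]
168 = n/2 × [2(15) + (n-1)(3)]
168 = n/2 × [30 + 3n - 3]
336 = n × [27 + 3n]
3n² + (27)n - 336 = 0
Discriminant: Δ = (27)² - 4(3)(-336) = 729 + 4032 = 4761
√Δ = 69
n = [-(27) + √Δ] / (2·3) = (-27 + 69) / 6 = 42 / 6 = 7
(The negative root is discarded since n must be a positive integer.)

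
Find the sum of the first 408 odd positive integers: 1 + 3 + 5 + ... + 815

Sum of first n odd numbers = n²
= 408²
= 166464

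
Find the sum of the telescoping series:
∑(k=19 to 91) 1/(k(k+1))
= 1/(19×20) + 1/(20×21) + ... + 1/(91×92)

Partial fractions: 1/(k(k+1)) = 1/k - 1/(k+1)
The series telescopes:
= (1/19 - 1/20) + (1/20 - 1/21) + ... + (1/91 - 1/92)
= 1/19 - 1/92
= 73/1748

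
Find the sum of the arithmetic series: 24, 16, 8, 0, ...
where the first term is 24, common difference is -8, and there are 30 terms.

Sₙ = n/2 × (first + last)
Last term = a + (n-1)d = 24 + (30-1)×(-8) = -208
S_30 = 30/2 × (24 + (-208))
S_30 = 30/2 × (-184) = -2760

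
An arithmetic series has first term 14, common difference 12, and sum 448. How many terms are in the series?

Using S = n/2 × [2a + (n-1)d]
448 = n/2 × [2(14) + (n-1)(12)]
448 = n/2 × [28 + 12n - 12]
896 = n × [16 + 12n]
12n² + (16)n - 896 = 0
Discriminant: Δ = (16)² - 4(12)(-896) = 256 + 43008 = 43264
√Δ = 208
n = [-(16) + √Δ] / (2·12) = (-16 + 208) / 24 = 192 / 24 = 8
(The negative root is discarded since n must be a positive integer.)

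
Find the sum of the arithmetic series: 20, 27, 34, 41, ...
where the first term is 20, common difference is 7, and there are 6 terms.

Sₙ = n/2 × (first + last)
Last term = a + (n-1)d = 20 + (6-1)×7 = 55
S_6 = 6/2 × (20 + 55)
S_6 = 6/2 × 75 = 225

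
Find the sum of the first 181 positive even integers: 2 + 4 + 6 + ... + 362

Sum of first n even numbers = n(n+1)
= 181×182
= 32942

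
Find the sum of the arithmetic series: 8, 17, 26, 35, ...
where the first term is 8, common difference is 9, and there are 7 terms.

Sₙ = n/2 × (first + last)
Last term = a + (n-1)d = 8 + (7-1)×9 = 62
S_7 = 7/2 × (8 + 62)
S_7 = 7/2 × 70 = 245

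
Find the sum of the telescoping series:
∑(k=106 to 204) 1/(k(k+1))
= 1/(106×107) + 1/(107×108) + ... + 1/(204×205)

Partial fractions: 1/(k(k+1)) = 1/k - 1/(k+1)
The series telescopes:
= (1/106 - 1/107) + (1/107 - 1/108) + ... + (1/204 - 1/205)
= 1/106 - 1/205
= 99/21730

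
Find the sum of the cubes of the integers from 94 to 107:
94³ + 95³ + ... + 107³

Use ∑_{k=1}^{n} k³ = [n(n+1)/2]², then subtract the first 93 terms.
∑_{k=1}^{107} k³ = [107×108/2]² = 5778² = 33385284
∑_{k=1}^{93} k³ = [93×94/2]² = 4371² = 19105641
∑_{k=94}^{107} k³ = 33385284 - 19105641 = 14279643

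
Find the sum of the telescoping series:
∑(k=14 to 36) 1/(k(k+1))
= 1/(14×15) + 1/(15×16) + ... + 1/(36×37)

Partial fractions: 1/(k(k+1)) = 1/k - 1/(k+1)
The series telescopes:
= (1/14 - 1/15) + (1/15 - 1/16) + ... + (1/36 - 1/37)
= 1/14 - 1/37
= 23/518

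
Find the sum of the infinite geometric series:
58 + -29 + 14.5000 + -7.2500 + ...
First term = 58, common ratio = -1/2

For |r| < 1, S = a / (1 - r)
S = 58 / (1 - (-1/2))
S = 58 / (3/2)
S = 116/3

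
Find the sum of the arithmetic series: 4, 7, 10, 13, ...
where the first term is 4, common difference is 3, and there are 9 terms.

Sₙ = n/2 × (first + last)
Last term = a + (n-1)d = 4 + (9-1)×3 = 28
S_9 = 9/2 × (4 + 28)
S_9 = 9/2 × 32 = 144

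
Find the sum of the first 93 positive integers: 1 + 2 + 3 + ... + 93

Formula: ∑k = n(n+1)/2
= 93×94/2
= 8742/2
= 4371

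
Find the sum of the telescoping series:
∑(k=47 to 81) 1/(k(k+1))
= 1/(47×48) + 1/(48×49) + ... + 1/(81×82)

Partial fractions: 1/(k(k+1)) = 1/k - 1/(k+1)
The series telescopes:
= (1/47 - 1/48) + (1/48 - 1/49) + ... + (1/81 - 1/82)
= 1/47 - 1/82
= 35/3854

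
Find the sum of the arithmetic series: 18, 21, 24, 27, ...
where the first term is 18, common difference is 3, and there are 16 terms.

Sₙ = n/2 × (first + last)
Last term = a + (n-1)d = 18 + (16-1)×3 = 63
S_16 = 16/2 × (18 + 63)
S_16 = 16/2 × 81 = 648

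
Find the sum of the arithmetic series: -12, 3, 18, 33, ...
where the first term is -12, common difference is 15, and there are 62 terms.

Sₙ = n/2 × (first + last)
Last term = a + (n-1)d = -12 + (62-1)×15 = 903
S_62 = 62/2 × (-12 + 903)
S_62 = 62/2 × 891 = 27621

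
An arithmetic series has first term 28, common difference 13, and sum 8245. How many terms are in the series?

Using S = n/2 × [2a + (n-1)d]
8245 = n/2 × [2(28) + (n-1)(13)]
8245 = n/2 × [56 + 13n - 13]
16490 = n × [43 + 13n]
13n² + (43)n - 16490 = 0
Discriminant: Δ = (43)² - 4(13)(-16490) = 1849 + 857480 = 859329
√Δ = 927
n = [-(43) + √Δ] / (2·13) = (-43 + 927) / 26 = 884 / 26 = 34
(The negative root is discarded since n must be a positive integer.)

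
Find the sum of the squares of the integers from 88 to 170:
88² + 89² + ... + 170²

Use ∑_{k=1}^{n} k² = n(n+1)(2n+1)/6, then subtract the first 87 terms.
∑_{k=1}^{170} k² = 170×171×341/6 = 1652145
∑_{k=1}^{87} k² = 87×88×175/6 = 223300
∑_{k=88}^{170} k² = 1652145 - 223300 = 1428845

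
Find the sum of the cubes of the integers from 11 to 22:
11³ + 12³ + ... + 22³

Use ∑_{k=1}^{n} k³ = [n(n+1)/2]², then subtract the first 10 terms.
∑_{k=1}^{22} k³ = [22×23/2]² = 253² = 64009
∑_{k=1}^{10} k³ = [10×11/2]² = 55² = 3025
∑_{k=11}^{22} k³ = 64009 - 3025 = 60984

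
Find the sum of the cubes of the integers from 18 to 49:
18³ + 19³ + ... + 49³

Use ∑_{k=1}^{n} k³ = [n(n+1)/2]², then subtract the first 17 terms.
∑_{k=1}^{49} k³ = [49×50/2]² = 1225² = 1500625
∑_{k=1}^{17} k³ = [17×18/2]² = 153² = 23409
∑_{k=18}^{49} k³ = 1500625 - 23409 = 1477216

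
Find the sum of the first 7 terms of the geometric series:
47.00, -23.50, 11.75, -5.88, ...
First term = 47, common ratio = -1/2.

Sₙ = a(1 - rⁿ) / (1 - r)
S_7 = 47(1 - (-1/2)^7) / (1 - (-1/2))
S_7 = 47(1 - (-1/128)) / (3/2)
S_7 = 2021/64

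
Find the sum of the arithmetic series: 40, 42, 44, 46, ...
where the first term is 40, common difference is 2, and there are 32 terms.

Sₙ = n/2 × (first + last)
Last term = a + (n-1)d = 40 + (32-1)×2 = 102
S_32 = 32/2 × (40 + 102)
S_32 = 32/2 × 142 = 2272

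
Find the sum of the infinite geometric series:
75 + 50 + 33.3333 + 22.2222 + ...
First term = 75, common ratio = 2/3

For |r| < 1, S = a / (1 - r)
S = 75 / (1 - (2/3))
S = 75 / (1/3)
S = 225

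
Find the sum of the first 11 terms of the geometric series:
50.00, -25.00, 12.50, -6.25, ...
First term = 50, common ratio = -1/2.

Sₙ = a(1 - rⁿ) / (1 - r)
S_11 = 50(1 - (-1/2)^11) / (1 - (-1/2))
S_11 = 50(1 - (-1/2048)) / (3/2)
S_11 = 17075/512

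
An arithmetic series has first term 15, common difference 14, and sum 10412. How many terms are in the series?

Using S = n/2 × [2a + (n-1)d]
10412 = n/2 × [2(15) + (n-1)(14)]
10412 = n/2 × [30 + 14n - 14]
20824 = n × [16 + 14n]
14n² + (16)n - 20824 = 0
Discriminant: Δ = (16)² - 4(14)(-20824) = 256 + 1166144 = 1166400
√Δ = 1080
n = [-(16) + √Δ] / (2·14) = (-16 + 1080) / 28 = 1064 / 28 = 38
(The negative root is discarded since n must be a positive integer.)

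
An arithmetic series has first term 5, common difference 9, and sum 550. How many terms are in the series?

Using S = n/2 × [2a + (n-1)d]
550 = n/2 × [2(5) + (n-1)(9)]
550 = n/2 × [10 + 9n - 9]
1100 = n × [1 + 9n]
9n² + (1)n - 1100 = 0
Discriminant: Δ = (1)² - 4(9)(-1100) = 1 + 39600 = 39601
√Δ = 199
n = [-(1) + √Δ] / (2·9) = (-1 + 199) / 18 = 198 / 18 = 11
(The negative root is discarded since n must be a positive integer.)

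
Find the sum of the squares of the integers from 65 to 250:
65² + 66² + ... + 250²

Use ∑_{k=1}^{n} k² = n(n+1)(2n+1)/6, then subtract the first 64 terms.
∑_{k=1}^{250} k² = 250×251×501/6 = 5239625
∑_{k=1}^{64} k² = 64×65×129/6 = 89440
∑_{k=65}^{250} k² = 5239625 - 89440 = 5150185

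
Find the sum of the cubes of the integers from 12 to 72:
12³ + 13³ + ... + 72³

Use ∑_{k=1}^{n} k³ = [n(n+1)/2]², then subtract the first 11 terms.
∑_{k=1}^{72} k³ = [72×73/2]² = 2628² = 6906384
∑_{k=1}^{11} k³ = [11×12/2]² = 66² = 4356
∑_{k=12}^{72} k³ = 6906384 - 4356 = 6902028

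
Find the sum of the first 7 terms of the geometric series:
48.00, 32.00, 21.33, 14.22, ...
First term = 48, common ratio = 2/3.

Sₙ = a(1 - rⁿ) / (1 - r)
S_7 = 48(1 - (2/3)^7) / (1 - (2/3))
S_7 = 48(1 - (128/2187)) / (1/3)
S_7 = 32944/243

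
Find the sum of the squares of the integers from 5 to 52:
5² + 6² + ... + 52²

Use ∑_{k=1}^{n} k² = n(n+1)(2n+1)/6, then subtract the first 4 terms.
∑_{k=1}^{52} k² = 52×53×105/6 = 48230
∑_{k=1}^{4} k² = 4×5×9/6 = 30
∑_{k=5}^{52} k² = 48230 - 30 = 48200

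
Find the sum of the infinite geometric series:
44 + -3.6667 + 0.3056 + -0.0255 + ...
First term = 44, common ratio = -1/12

For |r| < 1, S = a / (1 - r)
S = 44 / (1 - (-1/12))
S = 44 / (13/12)
S = 528/13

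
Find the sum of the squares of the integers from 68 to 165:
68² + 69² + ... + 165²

Use ∑_{k=1}^{n} k² = n(n+1)(2n+1)/6, then subtract the first 67 terms.
∑_{k=1}^{165} k² = 165×166×331/6 = 1511015
∑_{k=1}^{67} k² = 67×68×135/6 = 102510
∑_{k=68}^{165} k² = 1511015 - 102510 = 1408505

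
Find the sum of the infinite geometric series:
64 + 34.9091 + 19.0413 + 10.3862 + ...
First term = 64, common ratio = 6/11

For |r| < 1, S = a / (1 - r)
S = 64 / (1 - (6/11))
S = 64 / (5/11)
S = 704/5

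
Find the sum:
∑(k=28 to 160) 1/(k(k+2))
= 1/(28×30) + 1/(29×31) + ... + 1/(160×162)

Partial fractions: 1/(k(k+2)) = (1/2)[1/k - 1/(k+2)]
Telescoping leaves the first two and last two terms:
= (1/2)[1/28 + 1/29 - 1/161 - 1/162]
= 87457/3025512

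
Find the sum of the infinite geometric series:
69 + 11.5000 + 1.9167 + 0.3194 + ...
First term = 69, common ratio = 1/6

For |r| < 1, S = a / (1 - r)
S = 69 / (1 - (1/6))
S = 69 / (5/6)
S = 414/5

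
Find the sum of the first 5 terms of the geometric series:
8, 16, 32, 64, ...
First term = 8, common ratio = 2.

Sₙ = a(1 - rⁿ) / (1 - r)
S_5 = 8(1 - 2^5) / (1 - 2)
S_5 = 8(1 - 32) / (-1)
S_5 = 248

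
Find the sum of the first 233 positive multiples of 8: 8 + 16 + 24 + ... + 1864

Factor out 8: = 8(1 + 2 + ... + 233) = 8 × n(n+1)/2
= 8 × 233×234/2
= 8 × 27261
= 218088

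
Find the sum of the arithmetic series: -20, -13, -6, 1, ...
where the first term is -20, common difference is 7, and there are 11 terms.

Sₙ = n/2 × (first + last)
Last term = a + (n-1)d = -20 + (11-1)×7 = 50
S_11 = 11/2 × (-20 + 50)
S_11 = 11/2 × 30 = 165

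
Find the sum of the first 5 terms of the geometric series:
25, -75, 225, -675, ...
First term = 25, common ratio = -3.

Sₙ = a(1 - rⁿ) / (1 - r)
S_5 = 25(1 - (-3)^5) / (1 - (-3))
S_5 = 25(1 - (-243)) / (4)
S_5 = 1525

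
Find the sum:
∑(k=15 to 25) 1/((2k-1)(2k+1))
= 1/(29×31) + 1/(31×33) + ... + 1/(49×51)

Partial fractions: 1/((2k-1)(2k+1)) = (1/2)[1/(2k-1) - 1/(2k+1)]
The series telescopes:
= (1/2)[1/29 - 1/51]
= 11/1479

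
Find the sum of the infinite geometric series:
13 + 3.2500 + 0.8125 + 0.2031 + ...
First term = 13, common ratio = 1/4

For |r| < 1, S = a / (1 - r)
S = 13 / (1 - (1/4))
S = 13 / (3/4)
S = 52/3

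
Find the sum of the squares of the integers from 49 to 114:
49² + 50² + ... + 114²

Use ∑_{k=1}^{n} k² = n(n+1)(2n+1)/6, then subtract the first 48 terms.
∑_{k=1}^{114} k² = 114×115×229/6 = 500365
∑_{k=1}^{48} k² = 48×49×97/6 = 38024
∑_{k=49}^{114} k² = 500365 - 38024 = 462341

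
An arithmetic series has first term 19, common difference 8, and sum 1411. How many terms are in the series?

Using S = n/2 × [2a + (n-1)d]
1411 = n/2 × [2(19) + (n-1)(8)]
1411 = n/2 × [38 + 8n - 8]
2822 = n × [30 + 8n]
8n² + (30)n - 2822 = 0
Discriminant: Δ = (30)² - 4(8)(-2822) = 900 + 90304 = 91204
√Δ = 302
n = [-(30) + √Δ] / (2·8) = (-30 + 302) / 16 = 272 / 16 = 17
(The negative root is discarded since n must be a positive integer.)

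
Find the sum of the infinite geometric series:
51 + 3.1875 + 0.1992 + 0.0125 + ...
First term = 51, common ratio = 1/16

For |r| < 1, S = a / (1 - r)
S = 51 / (1 - (1/16))
S = 51 / (15/16)
S = 272/5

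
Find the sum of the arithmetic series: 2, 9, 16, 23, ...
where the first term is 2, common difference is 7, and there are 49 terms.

Sₙ = n/2 × (first + last)
Last term = a + (n-1)d = 2 + (49-1)×7 = 338
S_49 = 49/2 × (2 + 338)
S_49 = 49/2 × 340 = 8330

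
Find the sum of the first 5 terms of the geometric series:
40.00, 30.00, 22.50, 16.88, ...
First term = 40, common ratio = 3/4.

Sₙ = a(1 - rⁿ) / (1 - r)
S_5 = 40(1 - (3/4)^5) / (1 - (3/4))
S_5 = 40(1 - (243/1024)) / (1/4)
S_5 = 3905/32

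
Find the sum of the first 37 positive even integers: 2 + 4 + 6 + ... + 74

Sum of first n even numbers = n(n+1)
= 37×38
= 1406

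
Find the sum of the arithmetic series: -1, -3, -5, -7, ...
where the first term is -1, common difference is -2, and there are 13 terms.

Sₙ = n/2 × (first + last)
Last term = a + (n-1)d = -1 + (13-1)×(-2) = -25
S_13 = 13/2 × (-1 + (-25))
S_13 = 13/2 × (-26) = -169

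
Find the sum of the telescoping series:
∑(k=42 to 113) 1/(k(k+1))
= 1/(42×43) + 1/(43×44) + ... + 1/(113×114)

Partial fractions: 1/(k(k+1)) = 1/k - 1/(k+1)
The series telescopes:
= (1/42 - 1/43) + (1/43 - 1/44) + ... + (1/113 - 1/114)
= 1/42 - 1/114
= 2/133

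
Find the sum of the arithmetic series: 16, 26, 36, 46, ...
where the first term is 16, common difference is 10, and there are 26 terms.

Sₙ = n/2 × (first + last)
Last term = a + (n-1)d = 16 + (26-1)×10 = 266
S_26 = 26/2 × (16 + 266)
S_26 = 26/2 × 282 = 3666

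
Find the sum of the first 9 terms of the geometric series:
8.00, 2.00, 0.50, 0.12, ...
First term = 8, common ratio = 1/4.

Sₙ = a(1 - rⁿ) / (1 - r)
S_9 = 8(1 - (1/4)^9) / (1 - (1/4))
S_9 = 8(1 - (1/262144)) / (3/4)
S_9 = 87381/8192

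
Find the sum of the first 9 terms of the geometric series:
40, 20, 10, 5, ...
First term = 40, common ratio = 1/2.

Sₙ = a(1 - rⁿ) / (1 - r)
S_9 = 40(1 - (1/2)^9) / (1 - (1/2))
S_9 = 40(1 - (1/512)) / (1/2)
S_9 = 2555/32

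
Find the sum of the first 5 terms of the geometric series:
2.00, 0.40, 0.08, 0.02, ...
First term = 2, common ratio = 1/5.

Sₙ = a(1 - rⁿ) / (1 - r)
S_5 = 2(1 - (1/5)^5) / (1 - (1/5))
S_5 = 2(1 - (1/3125)) / (4/5)
S_5 = 1562/625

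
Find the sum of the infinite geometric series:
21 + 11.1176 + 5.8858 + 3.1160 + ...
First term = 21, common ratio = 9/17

For |r| < 1, S = a / (1 - r)
S = 21 / (1 - (9/17))
S = 21 / (8/17)
S = 357/8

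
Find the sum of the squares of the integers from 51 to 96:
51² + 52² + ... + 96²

Use ∑_{k=1}^{n} k² = n(n+1)(2n+1)/6, then subtract the first 50 terms.
∑_{k=1}^{96} k² = 96×97×193/6 = 299536
∑_{k=1}^{50} k² = 50×51×101/6 = 42925
∑_{k=51}^{96} k² = 299536 - 42925 = 256611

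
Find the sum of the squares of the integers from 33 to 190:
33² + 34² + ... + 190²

Use ∑_{k=1}^{n} k² = n(n+1)(2n+1)/6, then subtract the first 32 terms.
∑_{k=1}^{190} k² = 190×191×381/6 = 2304415
∑_{k=1}^{32} k² = 32×33×65/6 = 11440
∑_{k=33}^{190} k² = 2304415 - 11440 = 2292975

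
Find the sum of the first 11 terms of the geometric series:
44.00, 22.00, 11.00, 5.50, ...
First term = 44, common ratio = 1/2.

Sₙ = a(1 - rⁿ) / (1 - r)
S_11 = 44(1 - (1/2)^11) / (1 - (1/2))
S_11 = 44(1 - (1/2048)) / (1/2)
S_11 = 22517/256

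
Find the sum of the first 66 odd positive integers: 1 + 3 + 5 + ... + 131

Sum of first n odd numbers = n²
= 66²
= 4356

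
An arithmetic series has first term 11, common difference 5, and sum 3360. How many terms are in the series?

Using S = n/2 × [2a + (n-1)d]
3360 = n/2 × [2(11) + (n-1)(5)]
3360 = n/2 × [22 + 5n - 5]
6720 = n × [17 + 5n]
5n² + (17)n - 6720 = 0
Discriminant: Δ = (17)² - 4(5)(-6720) = 289 + 134400 = 134689
√Δ = 367
n = [-(17) + √Δ] / (2·5) = (-17 + 367) / 10 = 350 / 10 = 35
(The negative root is discarded since n must be a positive integer.)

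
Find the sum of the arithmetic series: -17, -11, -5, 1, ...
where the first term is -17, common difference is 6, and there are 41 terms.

Sₙ = n/2 × (first + last)
Last term = a + (n-1)d = -17 + (41-1)×6 = 223
S_41 = 41/2 × (-17 + 223)
S_41 = 41/2 × 206 = 4223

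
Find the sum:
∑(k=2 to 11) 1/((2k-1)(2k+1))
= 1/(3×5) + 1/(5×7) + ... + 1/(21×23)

Partial fractions: 1/((2k-1)(2k+1)) = (1/2)[1/(2k-1) - 1/(2k+1)]
The series telescopes:
= (1/2)[1/3 - 1/23]
= 10/69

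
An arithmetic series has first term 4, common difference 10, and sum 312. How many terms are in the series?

Using S = n/2 × [2a + (n-1)d]
312 = n/2 × [2(4) + (n-1)(10)]
312 = n/2 × [8 + 10n - 10]
624 = n × [-2 + 10n]
10n² + (-2)n - 624 = 0
Discriminant: Δ = (-2)² - 4(10)(-624) = 4 + 24960 = 24964
√Δ = 158
n = [-(-2) + √Δ] / (2·10) = (2 + 158) / 20 = 160 / 20 = 8
(The negative root is discarded since n must be a positive integer.)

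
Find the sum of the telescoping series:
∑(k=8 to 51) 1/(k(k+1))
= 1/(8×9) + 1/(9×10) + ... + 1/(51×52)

Partial fractions: 1/(k(k+1)) = 1/k - 1/(k+1)
The series telescopes:
= (1/8 - 1/9) + (1/9 - 1/10) + ... + (1/51 - 1/52)
= 1/8 - 1/52
= 11/104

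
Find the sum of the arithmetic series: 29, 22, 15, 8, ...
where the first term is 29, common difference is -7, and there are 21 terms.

Sₙ = n/2 × (first + last)
Last term = a + (n-1)d = 29 + (21-1)×(-7) = -111
S_21 = 21/2 × (29 + (-111))
S_21 = 21/2 × (-82) = -861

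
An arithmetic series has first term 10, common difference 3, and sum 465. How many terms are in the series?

Using S = n/2 × [2a + (n-1)d]
465 = n/2 × [2(10) + (n-1)(3)]
465 = n/2 × [20 + 3n - 3]
930 = n × [17 + 3n]
3n² + (17)n - 930 = 0
Discriminant: Δ = (17)² - 4(3)(-930) = 289 + 11160 = 11449
√Δ = 107
n = [-(17) + √Δ] / (2·3) = (-17 + 107) / 6 = 90 / 6 = 15
(The negative root is discarded since n must be a positive integer.)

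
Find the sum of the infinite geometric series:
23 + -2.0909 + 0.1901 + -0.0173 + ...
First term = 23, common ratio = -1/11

For |r| < 1, S = a / (1 - r)
S = 23 / (1 - (-1/11))
S = 23 / (12/11)
S = 253/12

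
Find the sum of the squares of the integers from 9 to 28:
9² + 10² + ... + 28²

Use ∑_{k=1}^{n} k² = n(n+1)(2n+1)/6, then subtract the first 8 terms.
∑_{k=1}^{28} k² = 28×29×57/6 = 7714
∑_{k=1}^{8} k² = 8×9×17/6 = 204
∑_{k=9}^{28} k² = 7714 - 204 = 7510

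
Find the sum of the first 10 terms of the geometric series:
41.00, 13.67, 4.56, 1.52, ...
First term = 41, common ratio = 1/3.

Sₙ = a(1 - rⁿ) / (1 - r)
S_10 = 41(1 - (1/3)^10) / (1 - (1/3))
S_10 = 41(1 - (1/59049)) / (2/3)
S_10 = 1210484/19683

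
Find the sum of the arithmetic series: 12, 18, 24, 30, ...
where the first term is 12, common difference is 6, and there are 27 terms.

Sₙ = n/2 × (first + last)
Last term = a + (n-1)d = 12 + (27-1)×6 = 168
S_27 = 27/2 × (12 + 168)
S_27 = 27/2 × 180 = 2430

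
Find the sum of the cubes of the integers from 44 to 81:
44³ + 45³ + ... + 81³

Use ∑_{k=1}^{n} k³ = [n(n+1)/2]², then subtract the first 43 terms.
∑_{k=1}^{81} k³ = [81×82/2]² = 3321² = 11029041
∑_{k=1}^{43} k³ = [43×44/2]² = 946² = 894916
∑_{k=44}^{81} k³ = 11029041 - 894916 = 10134125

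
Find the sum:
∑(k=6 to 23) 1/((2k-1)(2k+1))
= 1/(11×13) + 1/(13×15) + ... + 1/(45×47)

Partial fractions: 1/((2k-1)(2k+1)) = (1/2)[1/(2k-1) - 1/(2k+1)]
The series telescopes:
= (1/2)[1/11 - 1/47]
= 18/517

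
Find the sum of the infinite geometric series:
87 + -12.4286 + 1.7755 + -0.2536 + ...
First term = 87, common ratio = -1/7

For |r| < 1, S = a / (1 - r)
S = 87 / (1 - (-1/7))
S = 87 / (8/7)
S = 609/8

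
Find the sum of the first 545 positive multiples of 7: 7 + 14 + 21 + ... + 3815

Factor out 7: = 7(1 + 2 + ... + 545) = 7 × n(n+1)/2
= 7 × 545×546/2
= 7 × 148785
= 1041495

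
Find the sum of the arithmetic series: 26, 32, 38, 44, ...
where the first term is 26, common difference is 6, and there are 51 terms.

Sₙ = n/2 × (first + last)
Last term = a + (n-1)d = 26 + (51-1)×6 = 326
S_51 = 51/2 × (26 + 326)
S_51 = 51/2 × 352 = 8976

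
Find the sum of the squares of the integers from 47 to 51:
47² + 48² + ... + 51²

Use ∑_{k=1}^{n} k² = n(n+1)(2n+1)/6, then subtract the first 46 terms.
∑_{k=1}^{51} k² = 51×52×103/6 = 45526
∑_{k=1}^{46} k² = 46×47×93/6 = 33511
∑_{k=47}^{51} k² = 45526 - 33511 = 12015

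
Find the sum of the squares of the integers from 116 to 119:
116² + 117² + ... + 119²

Use ∑_{k=1}^{n} k² = n(n+1)(2n+1)/6, then subtract the first 115 terms.
∑_{k=1}^{119} k² = 119×120×239/6 = 568820
∑_{k=1}^{115} k² = 115×116×231/6 = 513590
∑_{k=116}^{119} k² = 568820 - 513590 = 55230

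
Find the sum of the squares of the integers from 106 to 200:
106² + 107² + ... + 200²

Use ∑_{k=1}^{n} k² = n(n+1)(2n+1)/6, then subtract the first 105 terms.
∑_{k=1}^{200} k² = 200×201×401/6 = 2686700
∑_{k=1}^{105} k² = 105×106×211/6 = 391405
∑_{k=106}^{200} k² = 2686700 - 391405 = 2295295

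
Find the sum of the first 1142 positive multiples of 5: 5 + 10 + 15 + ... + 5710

Factor out 5: = 5(1 + 2 + ... + 1142) = 5 × n(n+1)/2
= 5 × 1142×1143/2
= 5 × 652653
= 3263265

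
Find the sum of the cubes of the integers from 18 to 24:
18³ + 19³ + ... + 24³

Use ∑_{k=1}^{n} k³ = [n(n+1)/2]², then subtract the first 17 terms.
∑_{k=1}^{24} k³ = [24×25/2]² = 300² = 90000
∑_{k=1}^{17} k³ = [17×18/2]² = 153² = 23409
∑_{k=18}^{24} k³ = 90000 - 23409 = 66591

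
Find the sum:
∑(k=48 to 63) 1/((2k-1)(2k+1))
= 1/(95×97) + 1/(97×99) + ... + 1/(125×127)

Partial fractions: 1/((2k-1)(2k+1)) = (1/2)[1/(2k-1) - 1/(2k+1)]
The series telescopes:
= (1/2)[1/95 - 1/127]
= 16/12065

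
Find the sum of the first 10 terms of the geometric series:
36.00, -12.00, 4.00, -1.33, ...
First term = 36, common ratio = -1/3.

Sₙ = a(1 - rⁿ) / (1 - r)
S_10 = 36(1 - (-1/3)^10) / (1 - (-1/3))
S_10 = 36(1 - (1/59049)) / (4/3)
S_10 = 59048/2187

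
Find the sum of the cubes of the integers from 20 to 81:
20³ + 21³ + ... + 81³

Use ∑_{k=1}^{n} k³ = [n(n+1)/2]², then subtract the first 19 terms.
∑_{k=1}^{81} k³ = [81×82/2]² = 3321² = 11029041
∑_{k=1}^{19} k³ = [19×20/2]² = 190² = 36100
∑_{k=20}^{81} k³ = 11029041 - 36100 = 10992941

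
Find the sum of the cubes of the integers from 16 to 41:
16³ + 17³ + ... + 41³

Use ∑_{k=1}^{n} k³ = [n(n+1)/2]², then subtract the first 15 terms.
∑_{k=1}^{41} k³ = [41×42/2]² = 861² = 741321
∑_{k=1}^{15} k³ = [15×16/2]² = 120² = 14400
∑_{k=16}^{41} k³ = 741321 - 14400 = 726921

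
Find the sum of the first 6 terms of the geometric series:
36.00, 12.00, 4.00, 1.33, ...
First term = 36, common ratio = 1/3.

Sₙ = a(1 - rⁿ) / (1 - r)
S_6 = 36(1 - (1/3)^6) / (1 - (1/3))
S_6 = 36(1 - (1/729)) / (2/3)
S_6 = 1456/27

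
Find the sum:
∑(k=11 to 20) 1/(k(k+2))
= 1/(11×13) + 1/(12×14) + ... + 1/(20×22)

Partial fractions: 1/(k(k+2)) = (1/2)[1/k - 1/(k+2)]
Telescoping leaves the first two and last two terms:
= (1/2)[1/11 + 1/12 - 1/21 - 1/22]
= 25/616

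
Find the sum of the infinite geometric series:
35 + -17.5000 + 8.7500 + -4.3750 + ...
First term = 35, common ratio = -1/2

For |r| < 1, S = a / (1 - r)
S = 35 / (1 - (-1/2))
S = 35 / (3/2)
S = 70/3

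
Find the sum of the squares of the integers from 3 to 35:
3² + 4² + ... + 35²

Use ∑_{k=1}^{n} k² = n(n+1)(2n+1)/6, then subtract the first 2 terms.
∑_{k=1}^{35} k² = 35×36×71/6 = 14910
∑_{k=1}^{2} k² = 2×3×5/6 = 5
∑_{k=3}^{35} k² = 14910 - 5 = 14905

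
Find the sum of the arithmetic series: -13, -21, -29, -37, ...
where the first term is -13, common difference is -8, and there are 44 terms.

Sₙ = n/2 × (first + last)
Last term = a + (n-1)d = -13 + (44-1)×(-8) = -357
S_44 = 44/2 × (-13 + (-357))
S_44 = 44/2 × (-370) = -8140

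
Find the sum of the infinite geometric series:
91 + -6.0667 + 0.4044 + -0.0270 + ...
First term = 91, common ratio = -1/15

For |r| < 1, S = a / (1 - r)
S = 91 / (1 - (-1/15))
S = 91 / (16/15)
S = 1365/16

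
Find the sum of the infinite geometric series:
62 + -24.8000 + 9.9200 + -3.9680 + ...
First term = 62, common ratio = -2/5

For |r| < 1, S = a / (1 - r)
S = 62 / (1 - (-2/5))
S = 62 / (7/5)
S = 310/7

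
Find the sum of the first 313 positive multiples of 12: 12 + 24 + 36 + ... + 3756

Factor out 12: = 12(1 + 2 + ... + 313) = 12 × n(n+1)/2
= 12 × 313×314/2
= 12 × 49141
= 589692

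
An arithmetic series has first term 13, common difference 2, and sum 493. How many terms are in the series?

Using S = n/2 × [2a + (n-1)d]
493 = n/2 × [2(13) + (n-1)(2)]
493 = n/2 × [26 + 2n - 2]
986 = n × [24 + 2n]
2n² + (24)n - 986 = 0
Discriminant: Δ = (24)² - 4(2)(-986) = 576 + 7888 = 8464
√Δ = 92
n = [-(24) + √Δ] / (2·2) = (-24 + 92) / 4 = 68 / 4 = 17
(The negative root is discarded since n must be a positive integer.)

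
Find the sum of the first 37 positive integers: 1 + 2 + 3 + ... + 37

Formula: ∑k = n(n+1)/2
= 37×38/2
= 1406/2
= 703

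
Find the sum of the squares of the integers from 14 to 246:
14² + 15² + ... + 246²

Use ∑_{k=1}^{n} k² = n(n+1)(2n+1)/6, then subtract the first 13 terms.
∑_{k=1}^{246} k² = 246×247×493/6 = 4992611
∑_{k=1}^{13} k² = 13×14×27/6 = 819
∑_{k=14}^{246} k² = 4992611 - 819 = 4991792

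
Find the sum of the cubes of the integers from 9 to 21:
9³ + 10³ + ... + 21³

Use ∑_{k=1}^{n} k³ = [n(n+1)/2]², then subtract the first 8 terms.
∑_{k=1}^{21} k³ = [21×22/2]² = 231² = 53361
∑_{k=1}^{8} k³ = [8×9/2]² = 36² = 1296
∑_{k=9}^{21} k³ = 53361 - 1296 = 52065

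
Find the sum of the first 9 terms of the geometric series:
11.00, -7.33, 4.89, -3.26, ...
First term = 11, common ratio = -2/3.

Sₙ = a(1 - rⁿ) / (1 - r)
S_9 = 11(1 - (-2/3)^9) / (1 - (-2/3))
S_9 = 11(1 - (-512/19683)) / (5/3)
S_9 = 44429/6561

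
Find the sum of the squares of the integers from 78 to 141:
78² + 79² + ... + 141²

Use ∑_{k=1}^{n} k² = n(n+1)(2n+1)/6, then subtract the first 77 terms.
∑_{k=1}^{141} k² = 141×142×283/6 = 944371
∑_{k=1}^{77} k² = 77×78×155/6 = 155155
∑_{k=78}^{141} k² = 944371 - 155155 = 789216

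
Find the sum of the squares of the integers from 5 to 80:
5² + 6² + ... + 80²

Use ∑_{k=1}^{n} k² = n(n+1)(2n+1)/6, then subtract the first 4 terms.
∑_{k=1}^{80} k² = 80×81×161/6 = 173880
∑_{k=1}^{4} k² = 4×5×9/6 = 30
∑_{k=5}^{80} k² = 173880 - 30 = 173850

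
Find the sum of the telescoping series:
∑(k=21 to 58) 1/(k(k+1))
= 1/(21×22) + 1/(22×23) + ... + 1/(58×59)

Partial fractions: 1/(k(k+1)) = 1/k - 1/(k+1)
The series telescopes:
= (1/21 - 1/22) + (1/22 - 1/23) + ... + (1/58 - 1/59)
= 1/21 - 1/59
= 38/1239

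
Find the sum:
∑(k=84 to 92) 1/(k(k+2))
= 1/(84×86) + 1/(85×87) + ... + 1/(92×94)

Partial fractions: 1/(k(k+2)) = (1/2)[1/k - 1/(k+2)]
Telescoping leaves the first two and last two terms:
= (1/2)[1/84 + 1/85 - 1/93 - 1/94]
= 7901/6935320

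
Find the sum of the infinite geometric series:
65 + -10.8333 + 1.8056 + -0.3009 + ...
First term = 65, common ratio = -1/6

For |r| < 1, S = a / (1 - r)
S = 65 / (1 - (-1/6))
S = 65 / (7/6)
S = 390/7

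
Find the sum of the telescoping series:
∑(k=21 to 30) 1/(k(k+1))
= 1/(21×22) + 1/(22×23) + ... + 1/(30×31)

Partial fractions: 1/(k(k+1)) = 1/k - 1/(k+1)
The series telescopes:
= (1/21 - 1/22) + (1/22 - 1/23) + ... + (1/30 - 1/31)
= 1/21 - 1/31
= 10/651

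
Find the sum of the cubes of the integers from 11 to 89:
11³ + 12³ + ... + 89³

Use ∑_{k=1}^{n} k³ = [n(n+1)/2]², then subtract the first 10 terms.
∑_{k=1}^{89} k³ = [89×90/2]² = 4005² = 16040025
∑_{k=1}^{10} k³ = [10×11/2]² = 55² = 3025
∑_{k=11}^{89} k³ = 16040025 - 3025 = 16037000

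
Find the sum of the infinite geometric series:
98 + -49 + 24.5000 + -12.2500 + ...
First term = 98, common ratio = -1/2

For |r| < 1, S = a / (1 - r)
S = 98 / (1 - (-1/2))
S = 98 / (3/2)
S = 196/3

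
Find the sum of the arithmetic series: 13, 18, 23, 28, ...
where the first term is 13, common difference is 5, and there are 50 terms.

Sₙ = n/2 × (first + last)
Last term = a + (n-1)d = 13 + (50-1)×5 = 258
S_50 = 50/2 × (13 + 258)
S_50 = 50/2 × 271 = 6775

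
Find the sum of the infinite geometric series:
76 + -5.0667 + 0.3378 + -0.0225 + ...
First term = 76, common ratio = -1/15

For |r| < 1, S = a / (1 - r)
S = 76 / (1 - (-1/15))
S = 76 / (16/15)
S = 285/4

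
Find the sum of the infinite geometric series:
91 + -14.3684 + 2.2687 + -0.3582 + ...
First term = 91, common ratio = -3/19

For |r| < 1, S = a / (1 - r)
S = 91 / (1 - (-3/19))
S = 91 / (22/19)
S = 1729/22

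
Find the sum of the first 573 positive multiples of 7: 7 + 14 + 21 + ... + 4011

Factor out 7: = 7(1 + 2 + ... + 573) = 7 × n(n+1)/2
= 7 × 573×574/2
= 7 × 164451
= 1151157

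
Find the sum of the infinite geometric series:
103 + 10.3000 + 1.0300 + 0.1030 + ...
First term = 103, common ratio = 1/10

For |r| < 1, S = a / (1 - r)
S = 103 / (1 - (1/10))
S = 103 / (9/10)
S = 1030/9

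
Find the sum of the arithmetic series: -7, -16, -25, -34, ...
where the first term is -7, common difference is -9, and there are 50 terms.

Sₙ = n/2 × (first + last)
Last term = a + (n-1)d = -7 + (50-1)×(-9) = -448
S_50 = 50/2 × (-7 + (-448))
S_50 = 50/2 × (-455) = -11375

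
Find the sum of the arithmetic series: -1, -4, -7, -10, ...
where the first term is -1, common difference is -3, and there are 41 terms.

Sₙ = n/2 × (first + last)
Last term = a + (n-1)d = -1 + (41-1)×(-3) = -121
S_41 = 41/2 × (-1 + (-121))
S_41 = 41/2 × (-122) = -2501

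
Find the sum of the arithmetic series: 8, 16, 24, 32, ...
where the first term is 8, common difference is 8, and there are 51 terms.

Sₙ = n/2 × (first + last)
Last term = a + (n-1)d = 8 + (51-1)×8 = 408
S_51 = 51/2 × (8 + 408)
S_51 = 51/2 × 416 = 10608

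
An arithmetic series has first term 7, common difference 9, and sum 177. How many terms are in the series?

Using S = n/2 × [2a + (n-1)d]
177 = n/2 × [2(7) + (n-1)(9)]
177 = n/2 × [14 + 9n - 9]
354 = n × [5 + 9n]
9n² + (5)n - 354 = 0
Discriminant: Δ = (5)² - 4(9)(-354) = 25 + 12744 = 12769
√Δ = 113
n = [-(5) + √Δ] / (2·9) = (-5 + 113) / 18 = 108 / 18 = 6
(The negative root is discarded since n must be a positive integer.)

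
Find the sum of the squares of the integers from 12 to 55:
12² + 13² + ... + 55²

Use ∑_{k=1}^{n} k² = n(n+1)(2n+1)/6, then subtract the first 11 terms.
∑_{k=1}^{55} k² = 55×56×111/6 = 56980
∑_{k=1}^{11} k² = 11×12×23/6 = 506
∑_{k=12}^{55} k² = 56980 - 506 = 56474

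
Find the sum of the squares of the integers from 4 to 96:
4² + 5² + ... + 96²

Use ∑_{k=1}^{n} k² = n(n+1)(2n+1)/6, then subtract the first 3 terms.
∑_{k=1}^{96} k² = 96×97×193/6 = 299536
∑_{k=1}^{3} k² = 3×4×7/6 = 14
∑_{k=4}^{96} k² = 299536 - 14 = 299522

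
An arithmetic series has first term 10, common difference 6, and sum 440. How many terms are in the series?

Using S = n/2 × [2a + (n-1)d]
440 = n/2 × [2(10) + (n-1)(6)]
440 = n/2 × [20 + 6n - 6]
880 = n × [14 + 6n]
6n² + (14)n - 880 = 0
Discriminant: Δ = (14)² - 4(6)(-880) = 196 + 21120 = 21316
√Δ = 146
n = [-(14) + √Δ] / (2·6) = (-14 + 146) / 12 = 132 / 12 = 11
(The negative root is discarded since n must be a positive integer.)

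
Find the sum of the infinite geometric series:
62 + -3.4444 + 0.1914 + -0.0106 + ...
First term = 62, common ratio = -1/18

For |r| < 1, S = a / (1 - r)
S = 62 / (1 - (-1/18))
S = 62 / (19/18)
S = 1116/19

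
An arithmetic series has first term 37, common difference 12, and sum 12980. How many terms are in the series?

Using S = n/2 × [2a + (n-1)d]
12980 = n/2 × [2(37) + (n-1)(12)]
12980 = n/2 × [74 + 12n - 12]
25960 = n × [62 + 12n]
12n² + (62)n - 25960 = 0
Discriminant: Δ = (62)² - 4(12)(-25960) = 3844 + 1246080 = 1249924
√Δ = 1118
n = [-(62) + √Δ] / (2·12) = (-62 + 1118) / 24 = 1056 / 24 = 44
(The negative root is discarded since n must be a positive integer.)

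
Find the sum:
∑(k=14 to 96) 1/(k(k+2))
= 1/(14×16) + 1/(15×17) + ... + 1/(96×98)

Partial fractions: 1/(k(k+2)) = (1/2)[1/k - 1/(k+2)]
Telescoping leaves the first two and last two terms:
= (1/2)[1/14 + 1/15 - 1/97 - 1/98]
= 8383/142590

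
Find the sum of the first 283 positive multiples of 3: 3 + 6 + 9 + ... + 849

Factor out 3: = 3(1 + 2 + ... + 283) = 3 × n(n+1)/2
= 3 × 283×284/2
= 3 × 40186
= 120558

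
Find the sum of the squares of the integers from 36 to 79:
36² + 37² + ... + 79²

Use ∑_{k=1}^{n} k² = n(n+1)(2n+1)/6, then subtract the first 35 terms.
∑_{k=1}^{79} k² = 79×80×159/6 = 167480
∑_{k=1}^{35} k² = 35×36×71/6 = 14910
∑_{k=36}^{79} k² = 167480 - 14910 = 152570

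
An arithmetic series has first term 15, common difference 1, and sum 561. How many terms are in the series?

Using S = n/2 × [2a + (n-1)d]
561 = n/2 × [2(15) + (n-1)(1)]
561 = n/2 × [30 + 1n - 1]
1122 = n × [29 + 1n]
1n² + (29)n - 1122 = 0
Discriminant: Δ = (29)² - 4(1)(-1122) = 841 + 4488 = 5329
√Δ = 73
n = [-(29) + √Δ] / (2·1) = (-29 + 73) / 2 = 44 / 2 = 22
(The negative root is discarded since n must be a positive integer.)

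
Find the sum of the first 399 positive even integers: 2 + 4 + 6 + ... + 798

Sum of first n even numbers = n(n+1)
= 399×400
= 159600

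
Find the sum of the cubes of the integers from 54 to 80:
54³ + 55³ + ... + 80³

Use ∑_{k=1}^{n} k³ = [n(n+1)/2]², then subtract the first 53 terms.
∑_{k=1}^{80} k³ = [80×81/2]² = 3240² = 10497600
∑_{k=1}^{53} k³ = [53×54/2]² = 1431² = 2047761
∑_{k=54}^{80} k³ = 10497600 - 2047761 = 8449839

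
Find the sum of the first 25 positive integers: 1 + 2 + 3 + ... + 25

Formula: ∑k = n(n+1)/2
= 25×26/2
= 650/2
= 325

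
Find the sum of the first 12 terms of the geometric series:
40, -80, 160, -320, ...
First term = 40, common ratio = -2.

Sₙ = a(1 - rⁿ) / (1 - r)
S_12 = 40(1 - (-2)^12) / (1 - (-2))
S_12 = 40(1 - 4096) / (3)
S_12 = -54600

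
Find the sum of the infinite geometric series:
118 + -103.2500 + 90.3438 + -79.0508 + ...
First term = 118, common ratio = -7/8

For |r| < 1, S = a / (1 - r)
S = 118 / (1 - (-7/8))
S = 118 / (15/8)
S = 944/15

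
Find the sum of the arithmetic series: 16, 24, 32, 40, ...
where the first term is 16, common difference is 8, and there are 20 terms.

Sₙ = n/2 × (first + last)
Last term = a + (n-1)d = 16 + (20-1)×8 = 168
S_20 = 20/2 × (16 + 168)
S_20 = 20/2 × 184 = 1840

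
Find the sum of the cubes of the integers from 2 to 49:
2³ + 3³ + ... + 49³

Use ∑_{k=1}^{n} k³ = [n(n+1)/2]², then subtract the first 1 terms.
∑_{k=1}^{49} k³ = [49×50/2]² = 1225² = 1500625
∑_{k=1}^{1} k³ = [1×2/2]² = 1² = 1
∑_{k=2}^{49} k³ = 1500625 - 1 = 1500624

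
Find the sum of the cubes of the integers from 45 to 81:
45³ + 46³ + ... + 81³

Use ∑_{k=1}^{n} k³ = [n(n+1)/2]², then subtract the first 44 terms.
∑_{k=1}^{81} k³ = [81×82/2]² = 3321² = 11029041
∑_{k=1}^{44} k³ = [44×45/2]² = 990² = 980100
∑_{k=45}^{81} k³ = 11029041 - 980100 = 10048941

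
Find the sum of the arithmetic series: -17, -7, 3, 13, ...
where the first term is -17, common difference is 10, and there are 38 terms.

Sₙ = n/2 × (first + last)
Last term = a + (n-1)d = -17 + (38-1)×10 = 353
S_38 = 38/2 × (-17 + 353)
S_38 = 38/2 × 336 = 6384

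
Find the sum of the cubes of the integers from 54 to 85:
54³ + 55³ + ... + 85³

Use ∑_{k=1}^{n} k³ = [n(n+1)/2]², then subtract the first 53 terms.
∑_{k=1}^{85} k³ = [85×86/2]² = 3655² = 13359025
∑_{k=1}^{53} k³ = [53×54/2]² = 1431² = 2047761
∑_{k=54}^{85} k³ = 13359025 - 2047761 = 11311264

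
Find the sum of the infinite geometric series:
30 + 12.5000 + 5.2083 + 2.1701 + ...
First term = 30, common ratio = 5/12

For |r| < 1, S = a / (1 - r)
S = 30 / (1 - (5/12))
S = 30 / (7/12)
S = 360/7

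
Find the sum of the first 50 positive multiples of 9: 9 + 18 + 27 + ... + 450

Factor out 9: = 9(1 + 2 + ... + 50) = 9 × n(n+1)/2
= 9 × 50×51/2
= 9 × 1275
= 11475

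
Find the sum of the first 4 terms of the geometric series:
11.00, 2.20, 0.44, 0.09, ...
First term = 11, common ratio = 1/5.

Sₙ = a(1 - rⁿ) / (1 - r)
S_4 = 11(1 - (1/5)^4) / (1 - (1/5))
S_4 = 11(1 - (1/625)) / (4/5)
S_4 = 1716/125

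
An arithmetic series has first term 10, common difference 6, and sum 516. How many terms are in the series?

Using S = n/2 × [2a + (n-1)d]
516 = n/2 × [2(10) + (n-1)(6)]
516 = n/2 × [20 + 6n - 6]
1032 = n × [14 + 6n]
6n² + (14)n - 1032 = 0
Discriminant: Δ = (14)² - 4(6)(-1032) = 196 + 24768 = 24964
√Δ = 158
n = [-(14) + √Δ] / (2·6) = (-14 + 158) / 12 = 144 / 12 = 12
(The negative root is discarded since n must be a positive integer.)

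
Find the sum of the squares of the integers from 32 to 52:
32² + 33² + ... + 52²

Use ∑_{k=1}^{n} k² = n(n+1)(2n+1)/6, then subtract the first 31 terms.
∑_{k=1}^{52} k² = 52×53×105/6 = 48230
∑_{k=1}^{31} k² = 31×32×63/6 = 10416
∑_{k=32}^{52} k² = 48230 - 10416 = 37814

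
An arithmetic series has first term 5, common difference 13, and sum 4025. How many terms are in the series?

Using S = n/2 × [2a + (n-1)d]
4025 = n/2 × [2(5) + (n-1)(13)]
4025 = n/2 × [10 + 13n - 13]
8050 = n × [-3 + 13n]
13n² + (-3)n - 8050 = 0
Discriminant: Δ = (-3)² - 4(13)(-8050) = 9 + 418600 = 418609
√Δ = 647
n = [-(-3) + √Δ] / (2·13) = (3 + 647) / 26 = 650 / 26 = 25
(The negative root is discarded since n must be a positive integer.)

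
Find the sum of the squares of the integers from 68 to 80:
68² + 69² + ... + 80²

Use ∑_{k=1}^{n} k² = n(n+1)(2n+1)/6, then subtract the first 67 terms.
∑_{k=1}^{80} k² = 80×81×161/6 = 173880
∑_{k=1}^{67} k² = 67×68×135/6 = 102510
∑_{k=68}^{80} k² = 173880 - 102510 = 71370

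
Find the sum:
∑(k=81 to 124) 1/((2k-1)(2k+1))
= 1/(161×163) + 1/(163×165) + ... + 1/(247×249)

Partial fractions: 1/((2k-1)(2k+1)) = (1/2)[1/(2k-1) - 1/(2k+1)]
The series telescopes:
= (1/2)[1/161 - 1/249]
= 44/40089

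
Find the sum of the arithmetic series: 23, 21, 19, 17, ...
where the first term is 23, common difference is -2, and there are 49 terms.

Sₙ = n/2 × (first + last)
Last term = a + (n-1)d = 23 + (49-1)×(-2) = -73
S_49 = 49/2 × (23 + (-73))
S_49 = 49/2 × (-50) = -1225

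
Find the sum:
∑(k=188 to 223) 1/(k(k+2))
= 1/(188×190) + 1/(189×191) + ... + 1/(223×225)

Partial fractions: 1/(k(k+2)) = (1/2)[1/k - 1/(k+2)]
Telescoping leaves the first two and last two terms:
= (1/2)[1/188 + 1/189 - 1/224 - 1/225]
= 12091/14212800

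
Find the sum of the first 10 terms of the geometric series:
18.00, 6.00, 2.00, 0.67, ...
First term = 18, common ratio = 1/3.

Sₙ = a(1 - rⁿ) / (1 - r)
S_10 = 18(1 - (1/3)^10) / (1 - (1/3))
S_10 = 18(1 - (1/59049)) / (2/3)
S_10 = 59048/2187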